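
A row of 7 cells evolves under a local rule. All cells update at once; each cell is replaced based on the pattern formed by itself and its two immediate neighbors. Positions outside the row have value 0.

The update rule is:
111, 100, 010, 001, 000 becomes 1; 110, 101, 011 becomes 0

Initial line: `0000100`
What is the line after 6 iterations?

1111111
0111110
1011101
1001001
1111111  (repeats iteration 1; period 4)
iteration 6: 0111110

0111110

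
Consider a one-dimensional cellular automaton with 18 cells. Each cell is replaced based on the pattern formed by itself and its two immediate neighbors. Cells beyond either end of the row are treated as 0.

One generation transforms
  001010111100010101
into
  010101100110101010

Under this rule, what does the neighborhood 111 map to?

0

At position 7 the neighborhood is 111; the next row has 0 there.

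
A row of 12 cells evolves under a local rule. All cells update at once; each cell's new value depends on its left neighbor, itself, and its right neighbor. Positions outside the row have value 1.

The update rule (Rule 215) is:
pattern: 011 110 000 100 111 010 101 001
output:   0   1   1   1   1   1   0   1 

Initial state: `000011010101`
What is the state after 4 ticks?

111101010100
111101010111
111101010011
111101011101

111101011101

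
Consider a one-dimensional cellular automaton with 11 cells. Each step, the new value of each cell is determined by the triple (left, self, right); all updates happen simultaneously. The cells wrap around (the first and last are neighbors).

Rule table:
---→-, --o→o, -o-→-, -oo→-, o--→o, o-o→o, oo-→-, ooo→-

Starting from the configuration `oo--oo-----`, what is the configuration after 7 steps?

step 1: --oo--o---o
step 2: oo--oo-o-o-
step 3: --oo--o-o-o
step 4: oo--oo-o-o-  (repeats step 2; period 2)
step 7: --oo--o-o-o

--oo--o-o-o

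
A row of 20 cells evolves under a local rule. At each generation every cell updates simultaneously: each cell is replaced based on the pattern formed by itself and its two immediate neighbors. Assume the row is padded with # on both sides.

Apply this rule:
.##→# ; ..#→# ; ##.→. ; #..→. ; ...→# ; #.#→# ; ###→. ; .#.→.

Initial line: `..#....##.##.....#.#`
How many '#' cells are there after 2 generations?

.#..####.##..####.##
#..##...##..##...##.
count of #: 9

9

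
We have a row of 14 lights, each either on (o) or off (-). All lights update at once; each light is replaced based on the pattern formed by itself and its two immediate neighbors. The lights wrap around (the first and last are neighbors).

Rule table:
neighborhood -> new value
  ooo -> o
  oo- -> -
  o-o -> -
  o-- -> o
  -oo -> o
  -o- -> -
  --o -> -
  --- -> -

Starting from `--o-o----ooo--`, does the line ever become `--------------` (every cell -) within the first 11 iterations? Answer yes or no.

iteration 1: -----o---oo-o-
iteration 2: ------o--o---o
iteration 3: o------o--o---
iteration 4: -o------o--o--
iteration 5: --o------o--o-
iteration 6: ---o------o--o
iteration 7: o---o------o--
iteration 8: -o---o------o-
iteration 9: --o---o------o
iteration 10: o--o---o------
iteration 11: -o--o---o-----
iteration 11 is -o--o---o-----, still not uniform -

no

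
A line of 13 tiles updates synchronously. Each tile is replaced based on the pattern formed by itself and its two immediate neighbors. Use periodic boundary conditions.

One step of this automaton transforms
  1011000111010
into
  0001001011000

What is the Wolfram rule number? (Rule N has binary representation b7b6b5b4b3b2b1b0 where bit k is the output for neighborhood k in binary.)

194

position 8: 111 → 1  (bit 7 = 1)
position 3: 110 → 1  (bit 6 = 1)
position 1: 101 → 0  (bit 5 = 0)
position 4: 100 → 0  (bit 4 = 0)
position 2: 011 → 0  (bit 3 = 0)
position 0: 010 → 0  (bit 2 = 0)
position 6: 001 → 1  (bit 1 = 1)
position 5: 000 → 0  (bit 0 = 0)
bits b7..b0 = 11000010 = 194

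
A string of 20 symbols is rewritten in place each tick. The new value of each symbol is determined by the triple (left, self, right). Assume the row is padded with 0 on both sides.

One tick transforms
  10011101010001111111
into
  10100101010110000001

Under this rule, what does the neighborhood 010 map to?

At position 0 the neighborhood is 010; the next row has 1 there.

1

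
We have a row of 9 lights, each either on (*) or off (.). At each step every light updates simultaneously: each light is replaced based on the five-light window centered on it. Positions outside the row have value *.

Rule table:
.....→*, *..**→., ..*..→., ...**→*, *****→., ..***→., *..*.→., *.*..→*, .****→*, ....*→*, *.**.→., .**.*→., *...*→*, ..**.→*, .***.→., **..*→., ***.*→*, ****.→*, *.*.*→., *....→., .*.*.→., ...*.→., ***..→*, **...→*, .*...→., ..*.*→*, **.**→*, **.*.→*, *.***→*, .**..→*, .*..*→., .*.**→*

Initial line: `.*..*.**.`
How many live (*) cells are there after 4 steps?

3

**..**..*
**..**...
**..*****
**...*...
count of *: 3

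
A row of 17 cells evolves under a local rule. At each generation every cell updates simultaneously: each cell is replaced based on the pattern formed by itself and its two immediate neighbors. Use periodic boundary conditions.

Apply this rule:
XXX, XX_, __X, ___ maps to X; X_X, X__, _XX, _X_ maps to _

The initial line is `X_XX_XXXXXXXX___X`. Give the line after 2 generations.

generation 1: X__X__XXXXXXX_XX_
generation 2: __X__X_XXXXXX__X_

__X__X_XXXXXX__X_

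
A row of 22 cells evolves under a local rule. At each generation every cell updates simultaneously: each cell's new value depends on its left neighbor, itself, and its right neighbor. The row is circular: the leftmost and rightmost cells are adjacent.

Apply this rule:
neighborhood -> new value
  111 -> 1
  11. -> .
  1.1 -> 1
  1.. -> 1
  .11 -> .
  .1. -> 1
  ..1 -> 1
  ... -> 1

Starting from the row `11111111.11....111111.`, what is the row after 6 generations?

1.1..111..1..1.1.1.111

.111111.1..1111.1111.1
1.1111.1111.11.1.11.11
.1.11.1.11.1..111..1.1
111..111..1111.1.11111
11.11.1.11.11.111.1111
1.1..111..1..1.1.1.111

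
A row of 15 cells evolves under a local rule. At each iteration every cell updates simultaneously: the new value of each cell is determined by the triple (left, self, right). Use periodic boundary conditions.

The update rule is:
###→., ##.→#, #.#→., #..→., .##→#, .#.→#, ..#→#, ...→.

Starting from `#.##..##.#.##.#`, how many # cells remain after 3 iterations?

9

#.##.###.#.##.#
#.##.#.#.#.##.#
#.##.#.#.#.##.#
count of #: 9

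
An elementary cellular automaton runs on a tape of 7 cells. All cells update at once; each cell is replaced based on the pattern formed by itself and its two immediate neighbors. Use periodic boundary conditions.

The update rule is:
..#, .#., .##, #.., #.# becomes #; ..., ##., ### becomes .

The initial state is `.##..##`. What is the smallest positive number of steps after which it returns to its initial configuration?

14

##.###.
#.##..#
.##.###
##.##..
#.##.##
.##.##.
##.##.#
..##.##
###.##.
#..##.#
.###.##
##..##.
#.###.#
.##..##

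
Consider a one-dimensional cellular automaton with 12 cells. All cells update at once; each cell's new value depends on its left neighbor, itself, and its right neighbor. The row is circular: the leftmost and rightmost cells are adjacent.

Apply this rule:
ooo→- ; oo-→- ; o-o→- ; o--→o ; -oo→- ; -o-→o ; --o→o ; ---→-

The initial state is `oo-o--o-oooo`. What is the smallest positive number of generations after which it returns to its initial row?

5

---oooo-----
--o----o----
-ooo--ooo---
o---oo---o--
oo-o--o-oooo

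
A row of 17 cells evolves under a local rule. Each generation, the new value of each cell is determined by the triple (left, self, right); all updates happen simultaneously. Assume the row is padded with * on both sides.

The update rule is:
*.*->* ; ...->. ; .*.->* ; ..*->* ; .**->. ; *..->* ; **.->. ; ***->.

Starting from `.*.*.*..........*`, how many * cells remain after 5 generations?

generation 1: *******........*.
generation 2: .......*......***
generation 3: *.....***....*...
generation 4: .*...*...*..***.*
generation 5: ***.***.****...*.
count of *: 11

11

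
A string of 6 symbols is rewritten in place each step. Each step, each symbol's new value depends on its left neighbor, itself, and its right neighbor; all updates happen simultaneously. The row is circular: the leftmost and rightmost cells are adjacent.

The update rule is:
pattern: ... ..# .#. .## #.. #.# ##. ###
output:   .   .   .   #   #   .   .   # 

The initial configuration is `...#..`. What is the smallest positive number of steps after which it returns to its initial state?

6

step 1: ....#.
step 2: .....#
step 3: #.....
step 4: .#....
step 5: ..#...
step 6: ...#..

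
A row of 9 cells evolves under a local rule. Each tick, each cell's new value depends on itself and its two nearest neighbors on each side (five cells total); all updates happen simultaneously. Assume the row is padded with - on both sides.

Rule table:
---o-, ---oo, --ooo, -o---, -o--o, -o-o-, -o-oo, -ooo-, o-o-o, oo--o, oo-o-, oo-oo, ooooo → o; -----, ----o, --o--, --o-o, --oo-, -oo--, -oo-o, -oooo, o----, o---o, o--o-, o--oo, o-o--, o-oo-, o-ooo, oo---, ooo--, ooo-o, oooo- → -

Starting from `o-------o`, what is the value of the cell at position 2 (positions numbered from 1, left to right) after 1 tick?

o

-o-----o-
position 2 holds o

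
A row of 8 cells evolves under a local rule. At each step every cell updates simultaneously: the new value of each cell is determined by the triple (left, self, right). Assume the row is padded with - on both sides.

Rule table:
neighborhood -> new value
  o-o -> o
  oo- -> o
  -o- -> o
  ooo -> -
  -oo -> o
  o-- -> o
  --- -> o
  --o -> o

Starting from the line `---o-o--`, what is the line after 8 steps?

oooooooo
o------o
oooooooo  (repeats step 1; period 2)
step 8: o------o

o------o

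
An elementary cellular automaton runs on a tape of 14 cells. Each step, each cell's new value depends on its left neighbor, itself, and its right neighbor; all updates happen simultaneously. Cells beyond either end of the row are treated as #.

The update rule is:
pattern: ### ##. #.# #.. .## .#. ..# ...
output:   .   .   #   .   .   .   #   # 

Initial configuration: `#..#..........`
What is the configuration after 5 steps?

.#..#..#######

..#..#########
.#..#.........
#..#..########
..#..#........
.#..#..#######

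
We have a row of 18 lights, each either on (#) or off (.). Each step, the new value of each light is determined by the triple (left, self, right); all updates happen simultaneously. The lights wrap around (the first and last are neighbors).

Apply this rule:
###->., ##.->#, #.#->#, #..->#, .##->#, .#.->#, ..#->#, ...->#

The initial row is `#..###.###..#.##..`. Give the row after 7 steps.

####.###.#########
...###.###........
####.###.#########  (repeats step 1; period 2)
step 7: ####.###.#########

####.###.#########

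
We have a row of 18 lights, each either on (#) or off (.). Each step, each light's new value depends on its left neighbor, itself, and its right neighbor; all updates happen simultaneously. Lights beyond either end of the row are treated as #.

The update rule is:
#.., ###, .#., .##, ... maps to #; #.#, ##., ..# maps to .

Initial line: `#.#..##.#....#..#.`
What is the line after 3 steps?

..##.#..##.#.##.#.

..##.#..####.##.#.
#.#..##.###..#..#.
..##.#..##.#.##.#.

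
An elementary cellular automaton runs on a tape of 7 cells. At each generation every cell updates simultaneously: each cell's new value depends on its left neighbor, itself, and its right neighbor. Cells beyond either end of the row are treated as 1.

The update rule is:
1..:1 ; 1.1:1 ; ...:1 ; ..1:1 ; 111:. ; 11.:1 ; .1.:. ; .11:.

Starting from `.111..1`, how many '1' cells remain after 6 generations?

1..111.
111..11
..111..
11..111
.111...
1..1111
count of 1: 5

5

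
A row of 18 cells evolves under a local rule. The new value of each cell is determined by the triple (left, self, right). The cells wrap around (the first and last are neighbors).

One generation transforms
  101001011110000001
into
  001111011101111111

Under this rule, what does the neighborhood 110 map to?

0

At position 0 the neighborhood is 110; the next row has 0 there.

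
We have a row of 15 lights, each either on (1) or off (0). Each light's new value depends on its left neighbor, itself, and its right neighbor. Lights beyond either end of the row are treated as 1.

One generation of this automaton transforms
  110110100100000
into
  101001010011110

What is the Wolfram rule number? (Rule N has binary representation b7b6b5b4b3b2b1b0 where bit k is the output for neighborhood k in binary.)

177

position 0: 111 → 1  (bit 7 = 1)
position 1: 110 → 0  (bit 6 = 0)
position 2: 101 → 1  (bit 5 = 1)
position 7: 100 → 1  (bit 4 = 1)
position 3: 011 → 0  (bit 3 = 0)
position 6: 010 → 0  (bit 2 = 0)
position 8: 001 → 0  (bit 1 = 0)
position 11: 000 → 1  (bit 0 = 1)
bits b7..b0 = 10110001 = 177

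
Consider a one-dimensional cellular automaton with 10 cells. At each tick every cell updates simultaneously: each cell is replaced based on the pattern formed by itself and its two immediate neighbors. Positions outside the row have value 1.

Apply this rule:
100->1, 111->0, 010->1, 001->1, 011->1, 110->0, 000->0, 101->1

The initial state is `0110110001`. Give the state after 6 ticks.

0110110001

1101101011
0011011110
1110110001
0001101011
1011011110
0110110001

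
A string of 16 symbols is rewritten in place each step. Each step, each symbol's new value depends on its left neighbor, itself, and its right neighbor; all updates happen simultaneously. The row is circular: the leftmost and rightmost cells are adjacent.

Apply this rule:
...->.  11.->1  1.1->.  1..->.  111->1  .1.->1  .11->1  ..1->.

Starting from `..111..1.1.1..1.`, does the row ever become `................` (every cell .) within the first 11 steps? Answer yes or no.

..111..1.1.1..1.  (fixed point — unchanged through step 11)
step 11 is ..111..1.1.1..1., still not uniform .

no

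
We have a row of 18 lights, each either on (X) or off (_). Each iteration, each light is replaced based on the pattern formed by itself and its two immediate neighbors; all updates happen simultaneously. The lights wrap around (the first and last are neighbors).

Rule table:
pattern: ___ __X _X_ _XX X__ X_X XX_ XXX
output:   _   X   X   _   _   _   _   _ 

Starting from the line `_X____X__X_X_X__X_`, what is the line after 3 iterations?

iteration 1: XX___XX_XX_X_X_XX_
iteration 2: ____X______X_X____
iteration 3: ___XX_____XX_X____

___XX_____XX_X____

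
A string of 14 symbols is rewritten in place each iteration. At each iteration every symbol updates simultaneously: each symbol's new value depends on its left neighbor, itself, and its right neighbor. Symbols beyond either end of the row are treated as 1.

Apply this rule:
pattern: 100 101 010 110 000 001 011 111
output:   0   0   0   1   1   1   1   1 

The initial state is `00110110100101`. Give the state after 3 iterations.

iteration 1: 01110110001001
iteration 2: 01110110110011
iteration 3: 01110110110111

01110110110111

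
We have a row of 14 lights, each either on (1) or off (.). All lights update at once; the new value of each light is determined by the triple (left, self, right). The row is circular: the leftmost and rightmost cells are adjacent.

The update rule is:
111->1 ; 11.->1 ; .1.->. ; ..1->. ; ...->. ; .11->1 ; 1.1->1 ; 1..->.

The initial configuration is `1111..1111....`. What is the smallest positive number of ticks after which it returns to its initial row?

1111..1111....

1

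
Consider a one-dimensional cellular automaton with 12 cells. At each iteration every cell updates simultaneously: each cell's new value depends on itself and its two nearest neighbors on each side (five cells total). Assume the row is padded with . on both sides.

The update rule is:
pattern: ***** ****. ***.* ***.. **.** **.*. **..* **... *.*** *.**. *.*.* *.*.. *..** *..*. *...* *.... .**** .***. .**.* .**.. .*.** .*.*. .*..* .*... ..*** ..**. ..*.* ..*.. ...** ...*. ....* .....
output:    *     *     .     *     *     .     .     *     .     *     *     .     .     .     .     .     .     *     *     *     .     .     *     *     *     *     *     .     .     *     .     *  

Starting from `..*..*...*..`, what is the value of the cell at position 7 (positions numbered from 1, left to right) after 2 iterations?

*

.*.*..*.*.*.
**..*.*.*..*
position 7 holds *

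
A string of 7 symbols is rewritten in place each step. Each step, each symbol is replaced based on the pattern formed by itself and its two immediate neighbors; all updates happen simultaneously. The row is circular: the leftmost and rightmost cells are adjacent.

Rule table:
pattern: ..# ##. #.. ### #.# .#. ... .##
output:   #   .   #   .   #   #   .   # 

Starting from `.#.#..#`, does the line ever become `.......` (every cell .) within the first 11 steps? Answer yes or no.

yes

#######
.......
all cells are . at step 2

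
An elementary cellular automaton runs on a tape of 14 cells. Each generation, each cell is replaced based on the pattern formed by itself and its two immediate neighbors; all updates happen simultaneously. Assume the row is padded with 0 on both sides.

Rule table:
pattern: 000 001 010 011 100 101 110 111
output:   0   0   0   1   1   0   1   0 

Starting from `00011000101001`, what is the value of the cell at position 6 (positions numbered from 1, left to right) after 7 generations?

00011100000100
00010110000010
00000111000001
00000101100000
00000001110000
00000001011000
00000000011100
position 6 holds 0

0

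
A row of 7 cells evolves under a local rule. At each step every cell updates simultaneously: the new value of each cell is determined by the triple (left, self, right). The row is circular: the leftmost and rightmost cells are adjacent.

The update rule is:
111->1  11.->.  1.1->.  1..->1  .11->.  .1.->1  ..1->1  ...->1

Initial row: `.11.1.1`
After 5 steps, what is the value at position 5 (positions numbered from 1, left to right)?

.

....1.1
11111.1
1111...
.11.111
.....1.
position 5 holds .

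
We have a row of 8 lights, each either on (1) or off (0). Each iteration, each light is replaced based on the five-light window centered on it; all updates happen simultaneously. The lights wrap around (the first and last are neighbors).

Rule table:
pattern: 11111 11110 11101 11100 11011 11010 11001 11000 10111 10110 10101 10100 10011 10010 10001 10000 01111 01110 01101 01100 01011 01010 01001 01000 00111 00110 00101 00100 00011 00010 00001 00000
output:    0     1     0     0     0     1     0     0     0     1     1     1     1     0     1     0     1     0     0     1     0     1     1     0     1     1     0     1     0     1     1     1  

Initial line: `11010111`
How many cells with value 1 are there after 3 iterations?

iteration 1: 10110010
iteration 2: 10110001
iteration 3: 00110101
count of 1: 4

4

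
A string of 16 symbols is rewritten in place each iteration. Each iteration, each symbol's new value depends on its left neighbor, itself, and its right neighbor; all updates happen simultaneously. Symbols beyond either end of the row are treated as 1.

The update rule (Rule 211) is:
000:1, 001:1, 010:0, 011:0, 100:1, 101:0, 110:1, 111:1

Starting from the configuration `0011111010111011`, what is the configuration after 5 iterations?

1101111000011001
1100111111101110
1111011111100110
1111001111111010
1111110111111000

1111110111111000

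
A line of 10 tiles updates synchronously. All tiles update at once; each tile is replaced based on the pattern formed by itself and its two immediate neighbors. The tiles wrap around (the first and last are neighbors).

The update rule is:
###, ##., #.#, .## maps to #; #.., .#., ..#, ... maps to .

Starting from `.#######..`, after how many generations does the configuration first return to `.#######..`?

.#######..

1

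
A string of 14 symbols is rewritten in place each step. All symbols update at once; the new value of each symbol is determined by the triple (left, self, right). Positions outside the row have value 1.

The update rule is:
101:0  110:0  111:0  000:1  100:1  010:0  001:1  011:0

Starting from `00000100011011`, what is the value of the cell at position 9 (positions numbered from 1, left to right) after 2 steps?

11111011100000
00000000011111
position 9 holds 0

0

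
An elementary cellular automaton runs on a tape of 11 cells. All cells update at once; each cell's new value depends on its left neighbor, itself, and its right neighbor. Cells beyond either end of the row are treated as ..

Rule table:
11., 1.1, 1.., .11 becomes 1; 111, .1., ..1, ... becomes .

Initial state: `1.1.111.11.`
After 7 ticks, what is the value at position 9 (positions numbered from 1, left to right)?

.

.1.11.11111
..11111...1
..1...11...
...1..111..
....1.1.11.
.....1.1111
......11..1
position 9 holds .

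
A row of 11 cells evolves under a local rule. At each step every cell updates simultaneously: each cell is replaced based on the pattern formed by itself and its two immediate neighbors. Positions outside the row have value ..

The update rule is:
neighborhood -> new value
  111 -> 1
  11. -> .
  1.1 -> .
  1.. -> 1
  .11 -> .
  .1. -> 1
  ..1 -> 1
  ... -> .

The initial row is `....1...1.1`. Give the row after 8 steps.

step 1: ...111.11.1
step 2: ..1.1.....1
step 3: .11.11...11
step 4: 1.....1.1..
step 5: 11...11.11.
step 6: ..1.1.....1  (repeats step 2; period 4)
step 8: 1.....1.1..

1.....1.1..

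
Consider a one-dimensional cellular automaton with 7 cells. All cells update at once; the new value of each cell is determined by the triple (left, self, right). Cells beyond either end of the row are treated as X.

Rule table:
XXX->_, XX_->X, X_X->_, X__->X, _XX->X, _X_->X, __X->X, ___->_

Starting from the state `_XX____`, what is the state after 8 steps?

_XXX__X
_X_XXXX
_X_X___
_X_XX_X
_X_XX_X  (fixed point — unchanged through step 8)

_X_XX_X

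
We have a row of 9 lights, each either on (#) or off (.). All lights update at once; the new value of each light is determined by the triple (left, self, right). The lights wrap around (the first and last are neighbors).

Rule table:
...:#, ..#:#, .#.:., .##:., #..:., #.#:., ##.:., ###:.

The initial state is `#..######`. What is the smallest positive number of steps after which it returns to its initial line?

18

..#......
##..#####
...#.....
###..####
....#....
####..###
.....#...
#####..##
......#..
######..#
.......#.
#######..
........#
.#######.
#........
..#######
.#.......
#..######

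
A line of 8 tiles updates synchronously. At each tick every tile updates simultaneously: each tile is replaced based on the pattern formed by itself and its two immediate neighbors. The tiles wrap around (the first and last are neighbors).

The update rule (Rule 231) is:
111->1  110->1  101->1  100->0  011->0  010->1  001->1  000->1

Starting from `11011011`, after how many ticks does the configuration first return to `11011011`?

11101101
11110110
01111011
10111101
11011110
01101111
10110111
11011011

8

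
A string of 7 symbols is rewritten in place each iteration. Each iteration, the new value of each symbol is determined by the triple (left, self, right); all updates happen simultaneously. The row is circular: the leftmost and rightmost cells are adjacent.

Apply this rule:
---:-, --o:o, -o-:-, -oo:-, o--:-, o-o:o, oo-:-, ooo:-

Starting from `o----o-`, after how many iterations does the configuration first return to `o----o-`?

----o-o
---o-o-
--o-o--
-o-o---
o-o----
-o----o
o----o-

7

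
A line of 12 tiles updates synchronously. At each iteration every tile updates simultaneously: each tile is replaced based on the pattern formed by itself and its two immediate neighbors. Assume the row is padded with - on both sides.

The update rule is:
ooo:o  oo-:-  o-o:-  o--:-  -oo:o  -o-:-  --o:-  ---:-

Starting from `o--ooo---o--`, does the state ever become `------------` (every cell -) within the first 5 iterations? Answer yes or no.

---oo-------
---o--------
------------
all cells are - at iteration 3

yes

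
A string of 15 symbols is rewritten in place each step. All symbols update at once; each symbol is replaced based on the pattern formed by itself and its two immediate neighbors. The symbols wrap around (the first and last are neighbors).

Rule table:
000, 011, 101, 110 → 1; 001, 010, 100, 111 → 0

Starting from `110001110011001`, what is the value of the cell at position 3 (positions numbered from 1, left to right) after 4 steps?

1

step 1: 010101010011001
step 2: 101010100011000
step 3: 010101001011010
step 4: 001010000111100
position 3 holds 1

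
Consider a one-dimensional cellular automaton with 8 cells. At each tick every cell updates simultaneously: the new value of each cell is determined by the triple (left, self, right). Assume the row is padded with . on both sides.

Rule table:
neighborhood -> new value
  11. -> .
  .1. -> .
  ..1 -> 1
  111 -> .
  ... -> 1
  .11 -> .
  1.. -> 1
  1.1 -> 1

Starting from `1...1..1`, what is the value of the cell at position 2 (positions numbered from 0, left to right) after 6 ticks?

.

tick 1: .111.11.
tick 2: 1...1..1  (repeats tick 0; period 2)
tick 6: 1...1..1
position 2 holds .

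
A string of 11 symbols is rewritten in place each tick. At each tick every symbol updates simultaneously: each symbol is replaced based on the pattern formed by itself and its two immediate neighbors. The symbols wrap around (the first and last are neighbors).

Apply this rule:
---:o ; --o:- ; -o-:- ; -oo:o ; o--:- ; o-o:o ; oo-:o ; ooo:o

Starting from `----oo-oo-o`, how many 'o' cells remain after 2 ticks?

tick 1: -oo-oooooo-
tick 2: -ooooooooo-
count of o: 9

9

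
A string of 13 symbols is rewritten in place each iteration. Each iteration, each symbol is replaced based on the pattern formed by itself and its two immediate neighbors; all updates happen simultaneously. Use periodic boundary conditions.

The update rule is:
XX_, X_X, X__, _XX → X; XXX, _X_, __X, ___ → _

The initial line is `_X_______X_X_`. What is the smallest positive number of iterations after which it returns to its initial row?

__X_______X_X
X__X_______X_
_X__X_______X
X_X__X_______
_X_X__X______
__X_X__X_____
___X_X__X____
____X_X__X___
_____X_X__X__
______X_X__X_
_______X_X__X
X_______X_X__
_X_______X_X_

13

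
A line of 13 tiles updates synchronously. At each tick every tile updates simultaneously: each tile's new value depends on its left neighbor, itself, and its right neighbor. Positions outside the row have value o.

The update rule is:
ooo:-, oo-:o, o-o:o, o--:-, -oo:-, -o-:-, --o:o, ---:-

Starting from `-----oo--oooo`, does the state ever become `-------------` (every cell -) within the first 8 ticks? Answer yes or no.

no

----o-o-o----
---o-o-o----o
--o-o-o----o-
-o-o-o----o-o
o-o-o----o-o-
oo-o----o-o-o
-oo----o-o-o-
o-o---o-o-o-o
tick 8 is o-o---o-o-o-o, still not uniform -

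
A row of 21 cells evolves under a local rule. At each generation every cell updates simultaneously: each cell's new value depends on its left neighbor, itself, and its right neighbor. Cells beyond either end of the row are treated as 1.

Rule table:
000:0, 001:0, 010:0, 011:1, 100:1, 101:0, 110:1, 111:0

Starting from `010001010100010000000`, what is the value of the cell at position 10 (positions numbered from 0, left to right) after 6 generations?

0

001000000010001000000
100100000001000100000
110010000000100010000
011001000000010001000
011100100000001000100
010110010000000100010
position 10 holds 0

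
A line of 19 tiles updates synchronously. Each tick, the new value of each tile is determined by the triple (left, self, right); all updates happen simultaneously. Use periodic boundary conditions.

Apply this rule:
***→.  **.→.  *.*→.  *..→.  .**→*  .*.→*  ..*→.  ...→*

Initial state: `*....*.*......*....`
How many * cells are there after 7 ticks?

8

*.**.*.*.****.*.**.
*.*..*.*.*....*.*..
*.*..*.*.*.**.*.*..
*.*..*.*.*.*..*.*..
*.*..*.*.*.*..*.*..  (fixed point — unchanged through tick 7)
count of *: 8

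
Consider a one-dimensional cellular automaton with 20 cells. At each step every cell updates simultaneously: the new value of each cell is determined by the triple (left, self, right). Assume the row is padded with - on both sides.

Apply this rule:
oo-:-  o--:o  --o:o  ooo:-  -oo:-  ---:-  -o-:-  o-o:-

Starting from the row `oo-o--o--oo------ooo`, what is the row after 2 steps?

---o-----oo-o--o-o--

----oo-oo--o----o---
---o-----oo-o--o-o--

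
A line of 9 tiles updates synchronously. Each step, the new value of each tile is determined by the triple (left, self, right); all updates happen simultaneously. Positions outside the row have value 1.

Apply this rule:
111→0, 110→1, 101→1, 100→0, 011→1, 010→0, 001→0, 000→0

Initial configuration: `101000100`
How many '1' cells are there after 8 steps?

110000000
010000000
100000000
100000000  (fixed point — unchanged through step 8)
count of 1: 1

1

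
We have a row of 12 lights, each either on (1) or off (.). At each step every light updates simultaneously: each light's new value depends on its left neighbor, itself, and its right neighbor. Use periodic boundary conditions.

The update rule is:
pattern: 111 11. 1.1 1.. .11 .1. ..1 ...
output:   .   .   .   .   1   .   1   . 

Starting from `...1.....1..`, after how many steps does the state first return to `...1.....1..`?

..1.....1...
.1.....1....
1.....1.....
.....1.....1
....1.....1.
...1.....1..

6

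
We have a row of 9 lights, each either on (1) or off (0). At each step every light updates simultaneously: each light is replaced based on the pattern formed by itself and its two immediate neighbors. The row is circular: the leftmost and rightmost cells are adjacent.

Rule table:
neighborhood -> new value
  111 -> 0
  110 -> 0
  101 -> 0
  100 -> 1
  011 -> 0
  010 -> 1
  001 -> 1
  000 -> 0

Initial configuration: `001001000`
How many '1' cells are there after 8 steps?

011111100
100000010
110000110
001001000  (repeats step 0; period 4)
step 8: 001001000
count of 1: 2

2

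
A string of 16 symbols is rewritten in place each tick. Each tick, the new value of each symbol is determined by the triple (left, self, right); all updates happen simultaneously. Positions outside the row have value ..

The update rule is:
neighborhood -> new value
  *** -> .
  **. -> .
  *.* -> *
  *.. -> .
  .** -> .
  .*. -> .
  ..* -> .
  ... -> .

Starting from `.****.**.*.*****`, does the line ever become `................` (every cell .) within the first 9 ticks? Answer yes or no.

.....*..*.*.....
.........*......
................
all cells are . at tick 3

yes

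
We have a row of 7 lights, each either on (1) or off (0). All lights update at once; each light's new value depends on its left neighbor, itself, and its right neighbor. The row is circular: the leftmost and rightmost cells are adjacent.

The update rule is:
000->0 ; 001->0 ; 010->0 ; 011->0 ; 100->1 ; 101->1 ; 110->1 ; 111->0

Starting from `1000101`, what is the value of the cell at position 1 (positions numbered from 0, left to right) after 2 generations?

1

generation 1: 1100010
generation 2: 0110001
position 1 holds 1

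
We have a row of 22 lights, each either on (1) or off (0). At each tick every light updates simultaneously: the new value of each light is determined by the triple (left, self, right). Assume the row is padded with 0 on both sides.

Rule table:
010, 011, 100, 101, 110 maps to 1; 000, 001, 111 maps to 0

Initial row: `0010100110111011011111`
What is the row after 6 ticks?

0011000000000011110111

tick 1: 0011110111101111110001
tick 2: 0010011100111000011001
tick 3: 0011010110101100011101
tick 4: 0011111111111110010111
tick 5: 0010000000000011011101
tick 6: 0011000000000011110111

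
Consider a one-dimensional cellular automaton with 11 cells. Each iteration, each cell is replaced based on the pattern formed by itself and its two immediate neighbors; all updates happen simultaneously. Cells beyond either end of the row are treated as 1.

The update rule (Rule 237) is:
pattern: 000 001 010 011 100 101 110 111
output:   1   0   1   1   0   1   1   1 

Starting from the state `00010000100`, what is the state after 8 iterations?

11111111100

iteration 1: 01010110100
iteration 2: 11111111100
iteration 3: 11111111100  (fixed point — unchanged through iteration 8)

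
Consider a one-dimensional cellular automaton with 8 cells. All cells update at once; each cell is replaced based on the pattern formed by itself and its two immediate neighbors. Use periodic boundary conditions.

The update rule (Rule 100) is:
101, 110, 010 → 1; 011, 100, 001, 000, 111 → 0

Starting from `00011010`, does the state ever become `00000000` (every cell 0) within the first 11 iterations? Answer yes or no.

no

00001110
00000010
00000010  (fixed point — unchanged through iteration 11)
iteration 11 is 00000010, still not uniform 0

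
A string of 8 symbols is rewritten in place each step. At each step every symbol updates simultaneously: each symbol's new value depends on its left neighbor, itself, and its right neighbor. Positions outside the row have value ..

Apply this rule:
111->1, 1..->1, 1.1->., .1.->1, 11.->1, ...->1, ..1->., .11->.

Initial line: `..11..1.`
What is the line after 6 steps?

1..11.11
11..1..1
.11.11.1
..1..1.1
1.11.1.1
1..1.1.1

1..1.1.1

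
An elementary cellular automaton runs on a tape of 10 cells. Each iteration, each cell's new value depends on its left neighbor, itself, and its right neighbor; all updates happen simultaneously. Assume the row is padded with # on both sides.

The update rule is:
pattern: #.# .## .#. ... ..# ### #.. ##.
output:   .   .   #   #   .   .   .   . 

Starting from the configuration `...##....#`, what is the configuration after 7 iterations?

.#....##..
.#.##.....
.#....###.
.#.##.....  (repeats iteration 2; period 2)
iteration 7: .#....###.

.#....###.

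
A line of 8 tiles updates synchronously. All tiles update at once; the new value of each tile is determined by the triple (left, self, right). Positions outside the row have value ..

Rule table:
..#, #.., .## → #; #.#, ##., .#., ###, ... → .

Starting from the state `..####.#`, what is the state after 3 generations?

.##.....
##.#....
#...#...

#...#...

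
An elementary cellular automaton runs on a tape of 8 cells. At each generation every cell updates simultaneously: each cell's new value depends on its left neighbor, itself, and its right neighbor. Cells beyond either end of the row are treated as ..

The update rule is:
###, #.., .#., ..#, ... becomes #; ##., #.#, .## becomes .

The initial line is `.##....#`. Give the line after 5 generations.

#..#####
###.###.
.#...#.#
######.#
.####..#

.####..#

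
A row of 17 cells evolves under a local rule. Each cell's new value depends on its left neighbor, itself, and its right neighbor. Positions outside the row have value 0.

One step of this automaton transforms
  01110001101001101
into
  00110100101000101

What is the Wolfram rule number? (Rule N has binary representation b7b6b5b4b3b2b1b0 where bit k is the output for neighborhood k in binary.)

197

position 2: 111 → 1  (bit 7 = 1)
position 3: 110 → 1  (bit 6 = 1)
position 9: 101 → 0  (bit 5 = 0)
position 4: 100 → 0  (bit 4 = 0)
position 1: 011 → 0  (bit 3 = 0)
position 10: 010 → 1  (bit 2 = 1)
position 0: 001 → 0  (bit 1 = 0)
position 5: 000 → 1  (bit 0 = 1)
bits b7..b0 = 11000101 = 197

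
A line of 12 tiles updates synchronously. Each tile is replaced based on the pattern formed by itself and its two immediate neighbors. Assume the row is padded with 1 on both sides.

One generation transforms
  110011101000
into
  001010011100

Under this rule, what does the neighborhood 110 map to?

0

At position 1 the neighborhood is 110; the next row has 0 there.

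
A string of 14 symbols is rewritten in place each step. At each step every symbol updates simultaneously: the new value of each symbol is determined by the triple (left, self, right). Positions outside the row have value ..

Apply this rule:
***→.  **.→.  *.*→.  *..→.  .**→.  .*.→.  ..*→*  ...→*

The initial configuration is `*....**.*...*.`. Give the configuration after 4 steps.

***....****...

..***.....**..
**....****...*
...***.....**.
***....****...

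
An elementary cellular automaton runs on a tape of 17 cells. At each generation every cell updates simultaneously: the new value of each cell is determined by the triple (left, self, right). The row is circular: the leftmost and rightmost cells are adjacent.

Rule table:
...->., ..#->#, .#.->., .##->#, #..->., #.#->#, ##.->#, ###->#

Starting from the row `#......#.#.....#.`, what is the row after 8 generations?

.#.....#.#......#

generation 1: ......#.#.....#.#
generation 2: .....#.#.....#.#.
generation 3: ....#.#.....#.#..
generation 4: ...#.#.....#.#...
generation 5: ..#.#.....#.#....
generation 6: .#.#.....#.#.....
generation 7: #.#.....#.#......
generation 8: .#.....#.#......#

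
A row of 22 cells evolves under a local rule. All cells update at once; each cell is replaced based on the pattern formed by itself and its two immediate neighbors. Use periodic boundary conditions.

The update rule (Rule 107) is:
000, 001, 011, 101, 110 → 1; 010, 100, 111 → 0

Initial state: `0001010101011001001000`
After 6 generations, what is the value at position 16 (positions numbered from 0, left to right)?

1110101010111010010011
0011010101101100100110
1111101011111101001110
1000110110000110011011
1011111110111110111110
0110000011100011100011
position 16 holds 1

1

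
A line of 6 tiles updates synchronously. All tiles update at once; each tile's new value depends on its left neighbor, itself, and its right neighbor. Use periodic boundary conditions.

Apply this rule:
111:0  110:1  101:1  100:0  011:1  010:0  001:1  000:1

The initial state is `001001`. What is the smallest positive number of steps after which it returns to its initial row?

010010
100100
001001

3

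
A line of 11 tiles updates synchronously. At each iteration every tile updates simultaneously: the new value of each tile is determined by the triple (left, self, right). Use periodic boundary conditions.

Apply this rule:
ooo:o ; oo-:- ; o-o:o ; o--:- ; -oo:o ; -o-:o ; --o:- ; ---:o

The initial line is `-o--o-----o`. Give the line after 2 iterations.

oo--o-ooo-o
o---oooo-oo

o---oooo-oo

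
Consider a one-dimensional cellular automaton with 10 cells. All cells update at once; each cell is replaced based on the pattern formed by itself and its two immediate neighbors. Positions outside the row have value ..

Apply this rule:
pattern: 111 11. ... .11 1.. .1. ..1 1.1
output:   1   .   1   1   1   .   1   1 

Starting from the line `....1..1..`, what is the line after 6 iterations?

11.11.1.1.

1111.11.11
111.11.11.
11.11.11.1
1.11.11.1.
.11.11.1.1
11.11.1.1.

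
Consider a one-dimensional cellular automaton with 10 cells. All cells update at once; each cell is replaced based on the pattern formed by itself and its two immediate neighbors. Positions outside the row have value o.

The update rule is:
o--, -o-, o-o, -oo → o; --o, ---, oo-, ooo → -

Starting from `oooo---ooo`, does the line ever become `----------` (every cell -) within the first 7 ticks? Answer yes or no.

tick 1: ----o--o--
tick 2: o---oo-oo-
tick 3: -o--o-oo-o
tick 4: ooo-ooo-oo
tick 5: ---oo--oo-
tick 6: o--o-o-o-o
tick 7: -o-ooooooo
tick 7 is -o-ooooooo, still not uniform -

no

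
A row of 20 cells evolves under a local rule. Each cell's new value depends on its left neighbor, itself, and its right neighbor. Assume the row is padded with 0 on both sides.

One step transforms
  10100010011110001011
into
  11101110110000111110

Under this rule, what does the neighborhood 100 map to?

0

At position 3 the neighborhood is 100; the next row has 0 there.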